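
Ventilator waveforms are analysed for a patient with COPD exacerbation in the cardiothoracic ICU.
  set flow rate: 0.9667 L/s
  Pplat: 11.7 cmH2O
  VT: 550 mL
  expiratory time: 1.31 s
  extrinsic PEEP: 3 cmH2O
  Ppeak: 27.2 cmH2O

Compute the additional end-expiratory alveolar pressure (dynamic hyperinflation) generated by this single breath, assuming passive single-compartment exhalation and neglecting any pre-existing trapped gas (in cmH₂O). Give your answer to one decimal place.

R = (PIP − Pplat)/V̇ = (27.2 − 11.7) / 0.9667 = 15.5/0.9667 = 16.034 cmH2O·s/L.
C = Vt/(Pplat − PEEP) = 550.0 / (11.7 − 3) = 550.0/8.7 = 63.218 mL/cmH2O.
τ = R × C = 16.034 × 0.06322 L/cmH2O = 1.014 s.
Fraction remaining = e^(−Te/τ) = e^(−1.31/1.014) = 0.2747; trapped volume = 550.0 × 0.2747 = 151.09 mL.
Additional alveolar pressure from trapping ≈ V_trapped / C = 151.09 / 63.218 = 2.39 cmH2O.

2.4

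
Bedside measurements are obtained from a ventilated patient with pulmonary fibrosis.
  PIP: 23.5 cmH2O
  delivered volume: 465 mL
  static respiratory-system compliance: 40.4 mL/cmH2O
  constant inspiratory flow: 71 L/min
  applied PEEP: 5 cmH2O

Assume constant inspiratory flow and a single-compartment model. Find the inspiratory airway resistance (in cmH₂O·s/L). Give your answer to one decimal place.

Flow: 71 L/min ÷ 60 = 1.1833 L/s.
Equation of motion (constant flow): PIP = Vt/C + R·V̇ + PEEP.
R·V̇ = PIP − Vt/C − PEEP = 23.5 − 465/40.4 − 5 = 23.5 − 11.51 − 5 = 6.99 cmH2O.
R = 6.99 / 1.1833 = 5.907 cmH2O·s/L.

5.9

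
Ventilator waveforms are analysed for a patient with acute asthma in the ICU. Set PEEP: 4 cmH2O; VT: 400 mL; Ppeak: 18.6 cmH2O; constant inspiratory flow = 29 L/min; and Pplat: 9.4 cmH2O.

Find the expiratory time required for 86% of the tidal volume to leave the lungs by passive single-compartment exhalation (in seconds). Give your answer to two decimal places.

2.77

Flow: 29 L/min ÷ 60 = 0.4833 L/s.
R = (PIP − Pplat)/V̇ = (18.6 − 9.4) / 0.4833 = 9.2/0.4833 = 19.036 cmH2O·s/L.
C = Vt/(Pplat − PEEP) = 400.0 / (9.4 − 4) = 400.0/5.4 = 74.074 mL/cmH2O.
τ = R × C = 19.036 × 0.07407 L/cmH2O = 1.41 s.
t = −τ·ln(1 − 0.86) = −1.41·ln(0.14) = 2.772 s.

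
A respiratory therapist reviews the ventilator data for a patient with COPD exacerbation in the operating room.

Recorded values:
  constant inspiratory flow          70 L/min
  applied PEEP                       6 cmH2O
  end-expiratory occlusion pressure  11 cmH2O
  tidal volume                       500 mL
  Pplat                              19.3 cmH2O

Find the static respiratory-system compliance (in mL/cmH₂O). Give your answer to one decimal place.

End-expiratory occlusion gives total PEEP = 11 cmH2O (intrinsic PEEP = 11 − 6 = 5). Use total PEEP for the elastic gradient.
Cstat = Vt / (Pplat − PEEPtotal) = 500 / (19.3 − 11) = 500 / 8.3 = 60.241 mL/cmH2O.

60.2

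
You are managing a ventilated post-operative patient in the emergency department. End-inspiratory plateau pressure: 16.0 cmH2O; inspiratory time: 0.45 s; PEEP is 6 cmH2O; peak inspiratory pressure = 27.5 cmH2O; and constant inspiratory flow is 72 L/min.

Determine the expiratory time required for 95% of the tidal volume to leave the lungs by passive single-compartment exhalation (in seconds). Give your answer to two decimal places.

1.55

Flow: 72 L/min ÷ 60 = 1.2 L/s.
Vt = flow × Ti = 1.2 L/s × 0.45 s × 1000 mL/L = 540.0 mL.
R = (PIP − Pplat)/V̇ = (27.5 − 16.0) / 1.2 = 11.5/1.2 = 9.583 cmH2O·s/L.
C = Vt/(Pplat − PEEP) = 540.0 / (16.0 − 6) = 540.0/10.0 = 54.0 mL/cmH2O.
τ = R × C = 9.583 × 0.054 L/cmH2O = 0.5175 s.
t = −τ·ln(1 − 0.95) = −0.5175·ln(0.05) = 1.55 s.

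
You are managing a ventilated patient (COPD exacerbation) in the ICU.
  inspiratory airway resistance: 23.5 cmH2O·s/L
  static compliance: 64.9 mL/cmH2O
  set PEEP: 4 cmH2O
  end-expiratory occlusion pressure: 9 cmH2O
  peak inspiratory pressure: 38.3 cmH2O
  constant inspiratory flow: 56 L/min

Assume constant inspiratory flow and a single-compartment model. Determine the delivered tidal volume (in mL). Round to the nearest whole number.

Flow: 56 L/min ÷ 60 = 0.9333 L/s.
Total PEEP = 9 cmH2O (set 4 + intrinsic 5); this is the baseline alveolar pressure.
Equation of motion (constant flow): PIP = Vt/C + R·V̇ + PEEP.
Vt/C = PIP − R·V̇ − PEEP = 38.3 − 21.933 − 9 = 7.367 cmH2O.
Vt = C × 7.367 = 64.9 × 7.367 = 478.12 mL.

478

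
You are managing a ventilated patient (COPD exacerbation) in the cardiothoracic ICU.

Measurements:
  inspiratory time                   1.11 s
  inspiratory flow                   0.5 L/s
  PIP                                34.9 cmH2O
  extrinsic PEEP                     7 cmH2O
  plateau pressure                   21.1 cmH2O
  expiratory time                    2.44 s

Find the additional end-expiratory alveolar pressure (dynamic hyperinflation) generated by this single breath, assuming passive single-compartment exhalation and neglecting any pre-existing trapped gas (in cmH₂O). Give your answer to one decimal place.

1.5

Vt = flow × Ti = 0.5 L/s × 1.11 s × 1000 mL/L = 555.0 mL.
R = (PIP − Pplat)/V̇ = (34.9 − 21.1) / 0.5 = 13.8/0.5 = 27.6 cmH2O·s/L.
C = Vt/(Pplat − PEEP) = 555.0 / (21.1 − 7) = 555.0/14.1 = 39.362 mL/cmH2O.
τ = R × C = 27.6 × 0.03936 L/cmH2O = 1.086 s.
Fraction remaining = e^(−Te/τ) = e^(−2.44/1.086) = 0.1057; trapped volume = 555.0 × 0.1057 = 58.664 mL.
Additional alveolar pressure from trapping ≈ V_trapped / C = 58.664 / 39.362 = 1.49 cmH2O.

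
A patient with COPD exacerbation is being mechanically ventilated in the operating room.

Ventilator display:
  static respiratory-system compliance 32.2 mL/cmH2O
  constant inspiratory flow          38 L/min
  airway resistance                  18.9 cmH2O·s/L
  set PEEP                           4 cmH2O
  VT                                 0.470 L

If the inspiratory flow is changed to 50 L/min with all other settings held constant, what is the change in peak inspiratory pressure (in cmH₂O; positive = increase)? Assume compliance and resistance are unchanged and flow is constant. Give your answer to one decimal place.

3.8

Flow: 38 L/min ÷ 60 = 0.6333 L/s.
New flow: 50 L/min ÷ 60 = 0.8333 L/s.
PIP = Vt/C + R·V̇ + PEEP (constant-flow equation of motion).
Only the resistive term changes: ΔPIP = R × ΔV̇ = 18.9 × (0.8333 − 0.6333) = 18.9 × 0.2 = 3.78 cmH2O.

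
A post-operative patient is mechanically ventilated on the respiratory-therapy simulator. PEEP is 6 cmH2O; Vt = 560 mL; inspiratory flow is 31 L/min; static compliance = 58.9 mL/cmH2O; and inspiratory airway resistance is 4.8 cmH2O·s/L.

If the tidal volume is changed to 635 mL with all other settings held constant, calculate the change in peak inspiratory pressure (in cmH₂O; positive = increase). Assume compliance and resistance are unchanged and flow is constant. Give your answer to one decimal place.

1.3

PIP = Vt/C + R·V̇ + PEEP (constant-flow equation of motion).
Only the elastic term changes: ΔPIP = ΔVt / C = (635 − 560) / 58.9 = 1.273 cmH2O.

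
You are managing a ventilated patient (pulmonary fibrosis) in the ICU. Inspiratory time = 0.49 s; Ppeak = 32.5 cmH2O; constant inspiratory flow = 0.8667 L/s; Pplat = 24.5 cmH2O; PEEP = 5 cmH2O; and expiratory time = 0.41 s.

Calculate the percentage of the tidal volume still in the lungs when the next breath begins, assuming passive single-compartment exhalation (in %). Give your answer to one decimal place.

Vt = flow × Ti = 0.8667 L/s × 0.49 s × 1000 mL/L = 424.68 mL.
R = (PIP − Pplat)/V̇ = (32.5 − 24.5) / 0.8667 = 8.0/0.8667 = 9.23 cmH2O·s/L.
C = Vt/(Pplat − PEEP) = 424.68 / (24.5 − 5) = 424.68/19.5 = 21.778 mL/cmH2O.
τ = R × C = 9.23 × 0.02178 L/cmH2O = 0.201 s.
Fraction remaining at end-expiration = e^(−Te/τ) = e^(−0.41/0.201) = 0.1301 → 13.01%.

13.0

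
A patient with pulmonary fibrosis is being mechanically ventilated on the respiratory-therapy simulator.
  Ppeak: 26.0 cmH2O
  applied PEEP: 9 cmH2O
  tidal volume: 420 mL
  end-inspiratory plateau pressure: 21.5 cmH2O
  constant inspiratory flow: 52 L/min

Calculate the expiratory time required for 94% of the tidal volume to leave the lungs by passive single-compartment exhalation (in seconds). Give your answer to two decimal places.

Flow: 52 L/min ÷ 60 = 0.8667 L/s.
R = (PIP − Pplat)/V̇ = (26.0 − 21.5) / 0.8667 = 4.5/0.8667 = 5.192 cmH2O·s/L.
C = Vt/(Pplat − PEEP) = 420.0 / (21.5 − 9) = 420.0/12.5 = 33.6 mL/cmH2O.
τ = R × C = 5.192 × 0.0336 L/cmH2O = 0.1745 s.
t = −τ·ln(1 − 0.94) = −0.1745·ln(0.06) = 0.4909 s.

0.49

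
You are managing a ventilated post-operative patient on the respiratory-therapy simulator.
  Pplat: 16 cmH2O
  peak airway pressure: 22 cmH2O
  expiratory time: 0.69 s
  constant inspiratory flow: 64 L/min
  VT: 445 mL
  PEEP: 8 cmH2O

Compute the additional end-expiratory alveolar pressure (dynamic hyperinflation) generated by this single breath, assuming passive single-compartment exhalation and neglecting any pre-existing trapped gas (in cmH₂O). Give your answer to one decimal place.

Flow: 64 L/min ÷ 60 = 1.0667 L/s.
R = (PIP − Pplat)/V̇ = (22 − 16) / 1.0667 = 6.0/1.0667 = 5.625 cmH2O·s/L.
C = Vt/(Pplat − PEEP) = 445.0 / (16 − 8) = 445.0/8.0 = 55.625 mL/cmH2O.
τ = R × C = 5.625 × 0.05563 L/cmH2O = 0.3129 s.
Fraction remaining = e^(−Te/τ) = e^(−0.69/0.3129) = 0.1102; trapped volume = 445.0 × 0.1102 = 49.039 mL.
Additional alveolar pressure from trapping ≈ V_trapped / C = 49.039 / 55.625 = 0.8816 cmH2O.

0.9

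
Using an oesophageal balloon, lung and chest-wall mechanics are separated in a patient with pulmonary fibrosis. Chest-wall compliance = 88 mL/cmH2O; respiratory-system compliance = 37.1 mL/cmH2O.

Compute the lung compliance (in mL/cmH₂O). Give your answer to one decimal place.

64.1

1/CL = 1/Crs − 1/Ccw.
1/CL = 1/37.1 − 1/88 = 0.01559.
CL = 64.144 mL/cmH2O.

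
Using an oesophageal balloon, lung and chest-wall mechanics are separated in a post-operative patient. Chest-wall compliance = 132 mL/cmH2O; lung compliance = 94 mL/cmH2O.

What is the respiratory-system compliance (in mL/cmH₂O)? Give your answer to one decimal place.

Lung and chest wall are elastances in series: 1/Crs = 1/CL + 1/Ccw.
1/Crs = 1/94 + 1/132 = 0.01821.
Crs = 54.915 mL/cmH2O.

54.9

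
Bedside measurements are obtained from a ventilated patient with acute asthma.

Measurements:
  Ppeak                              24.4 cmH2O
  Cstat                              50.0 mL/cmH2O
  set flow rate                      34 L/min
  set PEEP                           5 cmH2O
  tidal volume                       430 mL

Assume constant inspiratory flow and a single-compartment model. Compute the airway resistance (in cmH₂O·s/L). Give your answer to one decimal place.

19.1

Flow: 34 L/min ÷ 60 = 0.5667 L/s.
Equation of motion (constant flow): PIP = Vt/C + R·V̇ + PEEP.
R·V̇ = PIP − Vt/C − PEEP = 24.4 − 430/50.0 − 5 = 24.4 − 8.6 − 5 = 10.8 cmH2O.
R = 10.8 / 0.5667 = 19.058 cmH2O·s/L.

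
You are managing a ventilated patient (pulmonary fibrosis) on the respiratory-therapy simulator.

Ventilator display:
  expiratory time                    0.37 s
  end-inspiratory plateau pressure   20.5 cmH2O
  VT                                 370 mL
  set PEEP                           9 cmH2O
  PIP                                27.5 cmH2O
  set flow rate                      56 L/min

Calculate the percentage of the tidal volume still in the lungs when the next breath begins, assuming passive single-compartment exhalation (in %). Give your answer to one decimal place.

21.6

Flow: 56 L/min ÷ 60 = 0.9333 L/s.
R = (PIP − Pplat)/V̇ = (27.5 − 20.5) / 0.9333 = 7.0/0.9333 = 7.5 cmH2O·s/L.
C = Vt/(Pplat − PEEP) = 370.0 / (20.5 − 9) = 370.0/11.5 = 32.174 mL/cmH2O.
τ = R × C = 7.5 × 0.03217 L/cmH2O = 0.2413 s.
Fraction remaining at end-expiration = e^(−Te/τ) = e^(−0.37/0.2413) = 0.2158 → 21.58%.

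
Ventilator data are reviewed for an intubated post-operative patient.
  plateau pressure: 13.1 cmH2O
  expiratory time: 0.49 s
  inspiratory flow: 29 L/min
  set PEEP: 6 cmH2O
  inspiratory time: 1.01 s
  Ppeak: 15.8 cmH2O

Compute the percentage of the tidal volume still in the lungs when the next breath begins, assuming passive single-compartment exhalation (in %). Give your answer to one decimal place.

27.9

Flow: 29 L/min ÷ 60 = 0.4833 L/s.
Vt = flow × Ti = 0.4833 L/s × 1.01 s × 1000 mL/L = 488.13 mL.
R = (PIP − Pplat)/V̇ = (15.8 − 13.1) / 0.4833 = 2.7/0.4833 = 5.587 cmH2O·s/L.
C = Vt/(Pplat − PEEP) = 488.13 / (13.1 − 6) = 488.13/7.1 = 68.751 mL/cmH2O.
τ = R × C = 5.587 × 0.06875 L/cmH2O = 0.3841 s.
Fraction remaining at end-expiration = e^(−Te/τ) = e^(−0.49/0.3841) = 0.2792 → 27.92%.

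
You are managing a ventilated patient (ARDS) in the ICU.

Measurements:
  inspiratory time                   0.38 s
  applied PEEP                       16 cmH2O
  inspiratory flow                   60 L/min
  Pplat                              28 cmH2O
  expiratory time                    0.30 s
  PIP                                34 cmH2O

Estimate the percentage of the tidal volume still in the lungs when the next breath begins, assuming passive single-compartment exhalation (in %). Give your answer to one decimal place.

Flow: 60 L/min ÷ 60 = 1 L/s.
Vt = flow × Ti = 1 L/s × 0.38 s × 1000 mL/L = 380.0 mL.
R = (PIP − Pplat)/V̇ = (34 − 28) / 1 = 6.0/1 = 6.0 cmH2O·s/L.
C = Vt/(Pplat − PEEP) = 380.0 / (28 − 16) = 380.0/12.0 = 31.667 mL/cmH2O.
τ = R × C = 6.0 × 0.03167 L/cmH2O = 0.19 s.
Fraction remaining at end-expiration = e^(−Te/τ) = e^(−0.30/0.19) = 0.2062 → 20.62%.

20.6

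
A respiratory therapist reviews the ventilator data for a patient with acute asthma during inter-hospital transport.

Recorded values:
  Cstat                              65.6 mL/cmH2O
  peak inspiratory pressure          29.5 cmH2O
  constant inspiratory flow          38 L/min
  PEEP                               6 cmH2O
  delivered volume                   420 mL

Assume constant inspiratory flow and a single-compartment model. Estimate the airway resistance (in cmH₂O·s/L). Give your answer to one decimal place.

27.0

Flow: 38 L/min ÷ 60 = 0.6333 L/s.
Equation of motion (constant flow): PIP = Vt/C + R·V̇ + PEEP.
R·V̇ = PIP − Vt/C − PEEP = 29.5 − 420/65.6 − 6 = 29.5 − 6.402 − 6 = 17.098 cmH2O.
R = 17.098 / 0.6333 = 26.998 cmH2O·s/L.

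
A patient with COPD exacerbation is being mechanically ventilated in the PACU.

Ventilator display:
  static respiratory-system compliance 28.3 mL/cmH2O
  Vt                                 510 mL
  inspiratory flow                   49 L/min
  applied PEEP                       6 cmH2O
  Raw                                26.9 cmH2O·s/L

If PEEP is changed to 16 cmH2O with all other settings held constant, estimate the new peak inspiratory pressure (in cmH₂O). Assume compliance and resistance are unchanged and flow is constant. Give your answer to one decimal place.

Flow: 49 L/min ÷ 60 = 0.8167 L/s.
PIP = Vt/C + R·V̇ + PEEP (constant-flow equation of motion).
Only the baseline term changes: ΔPIP = ΔPEEP = 16 − 6 = 10.0 cmH2O.
Original PIP = 510/28.3 + 26.9×0.8167 + 6 = 45.99 cmH2O; new PIP = 45.99 + (10.0) = 55.99 cmH2O.

56.0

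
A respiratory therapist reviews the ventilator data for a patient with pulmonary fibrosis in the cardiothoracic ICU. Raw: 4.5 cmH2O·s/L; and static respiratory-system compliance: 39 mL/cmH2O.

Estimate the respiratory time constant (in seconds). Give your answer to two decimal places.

0.18

τ = R × C = 4.5 × 39 mL/cmH2O = 4.5 × 0.039 L/cmH2O = 0.1755 s.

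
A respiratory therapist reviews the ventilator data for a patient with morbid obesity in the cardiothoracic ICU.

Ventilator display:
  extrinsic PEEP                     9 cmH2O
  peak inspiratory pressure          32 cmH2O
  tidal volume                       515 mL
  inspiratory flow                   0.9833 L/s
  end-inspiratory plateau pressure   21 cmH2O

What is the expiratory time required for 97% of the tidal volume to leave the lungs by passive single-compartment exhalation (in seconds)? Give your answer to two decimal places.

1.68

R = (PIP − Pplat)/V̇ = (32 − 21) / 0.9833 = 11.0/0.9833 = 11.187 cmH2O·s/L.
C = Vt/(Pplat − PEEP) = 515.0 / (21 − 9) = 515.0/12.0 = 42.917 mL/cmH2O.
τ = R × C = 11.187 × 0.04292 L/cmH2O = 0.4801 s.
t = −τ·ln(1 − 0.97) = −0.4801·ln(0.03) = 1.683 s.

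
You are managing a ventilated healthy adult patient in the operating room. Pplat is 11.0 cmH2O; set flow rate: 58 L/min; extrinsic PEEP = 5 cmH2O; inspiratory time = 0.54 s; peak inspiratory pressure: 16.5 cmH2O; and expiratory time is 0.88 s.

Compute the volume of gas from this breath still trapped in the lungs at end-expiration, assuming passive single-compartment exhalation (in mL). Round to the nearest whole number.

88

Flow: 58 L/min ÷ 60 = 0.9667 L/s.
Vt = flow × Ti = 0.9667 L/s × 0.54 s × 1000 mL/L = 522.02 mL.
R = (PIP − Pplat)/V̇ = (16.5 − 11.0) / 0.9667 = 5.5/0.9667 = 5.689 cmH2O·s/L.
C = Vt/(Pplat − PEEP) = 522.02 / (11.0 − 5) = 522.02/6.0 = 87.003 mL/cmH2O.
τ = R × C = 5.689 × 0.087 L/cmH2O = 0.4949 s.
Fraction remaining = e^(−Te/τ) = e^(−0.88/0.4949) = 0.169.
Trapped volume = 522.02 × 0.169 = 88.221 mL.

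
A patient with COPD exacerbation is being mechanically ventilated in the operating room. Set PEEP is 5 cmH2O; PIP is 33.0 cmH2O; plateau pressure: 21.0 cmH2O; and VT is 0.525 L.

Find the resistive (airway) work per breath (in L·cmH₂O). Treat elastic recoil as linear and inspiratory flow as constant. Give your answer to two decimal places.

With constant inspiratory flow the resistive pressure is constant at PIP − Pplat = 33.0 − 21.0 = 12.0 cmH2O, so resistive work = 12.0 × 0.525 = 6.3 L·cmH2O.

6.30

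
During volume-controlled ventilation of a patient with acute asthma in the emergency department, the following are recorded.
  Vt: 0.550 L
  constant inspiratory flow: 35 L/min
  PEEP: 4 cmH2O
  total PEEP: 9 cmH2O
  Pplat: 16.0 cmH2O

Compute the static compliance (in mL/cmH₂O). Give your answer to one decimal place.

End-expiratory occlusion gives total PEEP = 9 cmH2O (intrinsic PEEP = 9 − 4 = 5). Use total PEEP for the elastic gradient.
Cstat = Vt / (Pplat − PEEPtotal) = 550 / (16.0 − 9) = 550 / 7.0 = 78.571 mL/cmH2O.

78.6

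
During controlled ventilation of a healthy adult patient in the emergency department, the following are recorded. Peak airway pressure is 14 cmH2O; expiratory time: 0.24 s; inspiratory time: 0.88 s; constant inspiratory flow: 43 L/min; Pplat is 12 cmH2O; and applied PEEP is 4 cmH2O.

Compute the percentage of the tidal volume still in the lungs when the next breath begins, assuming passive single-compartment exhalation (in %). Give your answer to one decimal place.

33.6

Flow: 43 L/min ÷ 60 = 0.7167 L/s.
Vt = flow × Ti = 0.7167 L/s × 0.88 s × 1000 mL/L = 630.7 mL.
R = (PIP − Pplat)/V̇ = (14 − 12) / 0.7167 = 2.0/0.7167 = 2.791 cmH2O·s/L.
C = Vt/(Pplat − PEEP) = 630.7 / (12 − 4) = 630.7/8.0 = 78.838 mL/cmH2O.
τ = R × C = 2.791 × 0.07884 L/cmH2O = 0.22 s.
Fraction remaining at end-expiration = e^(−Te/τ) = e^(−0.24/0.22) = 0.3359 → 33.59%.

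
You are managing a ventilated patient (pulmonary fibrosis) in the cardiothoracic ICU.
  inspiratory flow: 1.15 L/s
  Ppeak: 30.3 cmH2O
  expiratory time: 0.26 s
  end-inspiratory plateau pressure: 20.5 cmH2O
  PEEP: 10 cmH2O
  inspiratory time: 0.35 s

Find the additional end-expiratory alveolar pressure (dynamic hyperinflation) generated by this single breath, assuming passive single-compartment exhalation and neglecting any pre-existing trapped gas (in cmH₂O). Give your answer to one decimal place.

4.7

Vt = flow × Ti = 1.15 L/s × 0.35 s × 1000 mL/L = 402.5 mL.
R = (PIP − Pplat)/V̇ = (30.3 − 20.5) / 1.15 = 9.8/1.15 = 8.522 cmH2O·s/L.
C = Vt/(Pplat − PEEP) = 402.5 / (20.5 − 10) = 402.5/10.5 = 38.333 mL/cmH2O.
τ = R × C = 8.522 × 0.03833 L/cmH2O = 0.3266 s.
Fraction remaining = e^(−Te/τ) = e^(−0.26/0.3266) = 0.4511; trapped volume = 402.5 × 0.4511 = 181.57 mL.
Additional alveolar pressure from trapping ≈ V_trapped / C = 181.57 / 38.333 = 4.737 cmH2O.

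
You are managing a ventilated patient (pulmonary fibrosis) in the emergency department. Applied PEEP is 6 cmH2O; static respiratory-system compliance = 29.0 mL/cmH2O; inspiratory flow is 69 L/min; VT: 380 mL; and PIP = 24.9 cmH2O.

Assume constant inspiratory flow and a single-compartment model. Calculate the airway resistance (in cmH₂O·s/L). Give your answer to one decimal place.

5.0

Flow: 69 L/min ÷ 60 = 1.15 L/s.
Equation of motion (constant flow): PIP = Vt/C + R·V̇ + PEEP.
R·V̇ = PIP − Vt/C − PEEP = 24.9 − 380/29.0 − 6 = 24.9 − 13.103 − 6 = 5.797 cmH2O.
R = 5.797 / 1.15 = 5.041 cmH2O·s/L.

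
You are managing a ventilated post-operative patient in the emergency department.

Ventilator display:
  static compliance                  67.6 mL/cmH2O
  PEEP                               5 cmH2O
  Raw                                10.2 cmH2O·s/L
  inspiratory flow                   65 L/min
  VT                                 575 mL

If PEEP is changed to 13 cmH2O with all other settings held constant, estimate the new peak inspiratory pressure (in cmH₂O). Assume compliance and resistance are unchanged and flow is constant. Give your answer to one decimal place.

Flow: 65 L/min ÷ 60 = 1.0833 L/s.
PIP = Vt/C + R·V̇ + PEEP (constant-flow equation of motion).
Only the baseline term changes: ΔPIP = ΔPEEP = 13 − 5 = 8.0 cmH2O.
Original PIP = 575/67.6 + 10.2×1.0833 + 5 = 24.556 cmH2O; new PIP = 24.556 + (8.0) = 32.556 cmH2O.

32.6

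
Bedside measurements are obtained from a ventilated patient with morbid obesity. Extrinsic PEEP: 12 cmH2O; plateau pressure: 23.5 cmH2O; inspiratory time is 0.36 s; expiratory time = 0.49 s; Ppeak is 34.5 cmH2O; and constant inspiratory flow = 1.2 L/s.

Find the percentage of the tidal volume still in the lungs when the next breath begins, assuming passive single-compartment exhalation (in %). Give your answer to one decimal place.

Vt = flow × Ti = 1.2 L/s × 0.36 s × 1000 mL/L = 432.0 mL.
R = (PIP − Pplat)/V̇ = (34.5 − 23.5) / 1.2 = 11.0/1.2 = 9.167 cmH2O·s/L.
C = Vt/(Pplat − PEEP) = 432.0 / (23.5 − 12) = 432.0/11.5 = 37.565 mL/cmH2O.
τ = R × C = 9.167 × 0.03757 L/cmH2O = 0.3444 s.
Fraction remaining at end-expiration = e^(−Te/τ) = e^(−0.49/0.3444) = 0.241 → 24.1%.

24.1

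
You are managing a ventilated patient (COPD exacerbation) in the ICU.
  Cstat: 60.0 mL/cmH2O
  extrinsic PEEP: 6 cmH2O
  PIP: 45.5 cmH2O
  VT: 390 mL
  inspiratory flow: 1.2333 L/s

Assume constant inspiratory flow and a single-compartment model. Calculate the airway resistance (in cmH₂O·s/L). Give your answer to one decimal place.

Equation of motion (constant flow): PIP = Vt/C + R·V̇ + PEEP.
R·V̇ = PIP − Vt/C − PEEP = 45.5 − 390/60.0 − 6 = 45.5 − 6.5 − 6 = 33.0 cmH2O.
R = 33.0 / 1.2333 = 26.757 cmH2O·s/L.

26.8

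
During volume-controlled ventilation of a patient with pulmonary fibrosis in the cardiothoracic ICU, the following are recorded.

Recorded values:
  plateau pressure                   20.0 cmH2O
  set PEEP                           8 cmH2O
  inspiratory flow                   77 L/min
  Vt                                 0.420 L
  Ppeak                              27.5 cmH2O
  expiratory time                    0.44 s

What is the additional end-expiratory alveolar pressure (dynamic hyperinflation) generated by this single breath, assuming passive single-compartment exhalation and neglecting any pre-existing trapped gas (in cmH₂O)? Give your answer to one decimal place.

Flow: 77 L/min ÷ 60 = 1.2833 L/s.
R = (PIP − Pplat)/V̇ = (27.5 − 20.0) / 1.2833 = 7.5/1.2833 = 5.844 cmH2O·s/L.
C = Vt/(Pplat − PEEP) = 420.0 / (20.0 − 8) = 420.0/12.0 = 35.0 mL/cmH2O.
τ = R × C = 5.844 × 0.035 L/cmH2O = 0.2045 s.
Fraction remaining = e^(−Te/τ) = e^(−0.44/0.2045) = 0.1163; trapped volume = 420.0 × 0.1163 = 48.846 mL.
Additional alveolar pressure from trapping ≈ V_trapped / C = 48.846 / 35.0 = 1.396 cmH2O.

1.4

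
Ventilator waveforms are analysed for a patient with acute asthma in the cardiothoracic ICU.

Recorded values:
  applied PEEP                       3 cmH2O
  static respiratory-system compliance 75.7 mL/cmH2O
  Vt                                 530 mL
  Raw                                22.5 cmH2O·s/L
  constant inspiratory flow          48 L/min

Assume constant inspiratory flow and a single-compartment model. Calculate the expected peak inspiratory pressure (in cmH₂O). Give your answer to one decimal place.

28.0

Flow: 48 L/min ÷ 60 = 0.8 L/s.
Equation of motion (constant flow): PIP = Vt/C + R·V̇ + PEEP.
PIP = 530/75.7 + 22.5×0.8 + 3 = 7.001 + 18.0 + 3 = 28.001 cmH2O.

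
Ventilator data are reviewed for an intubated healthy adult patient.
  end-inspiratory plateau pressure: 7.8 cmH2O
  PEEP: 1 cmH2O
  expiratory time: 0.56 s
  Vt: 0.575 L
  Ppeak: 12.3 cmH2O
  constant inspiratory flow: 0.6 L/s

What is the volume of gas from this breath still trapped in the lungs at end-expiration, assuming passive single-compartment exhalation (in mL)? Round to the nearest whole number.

238

R = (PIP − Pplat)/V̇ = (12.3 − 7.8) / 0.6 = 4.5/0.6 = 7.5 cmH2O·s/L.
C = Vt/(Pplat − PEEP) = 575.0 / (7.8 − 1) = 575.0/6.8 = 84.559 mL/cmH2O.
τ = R × C = 7.5 × 0.08456 L/cmH2O = 0.6342 s.
Fraction remaining = e^(−Te/τ) = e^(−0.56/0.6342) = 0.4135.
Trapped volume = 575.0 × 0.4135 = 237.76 mL.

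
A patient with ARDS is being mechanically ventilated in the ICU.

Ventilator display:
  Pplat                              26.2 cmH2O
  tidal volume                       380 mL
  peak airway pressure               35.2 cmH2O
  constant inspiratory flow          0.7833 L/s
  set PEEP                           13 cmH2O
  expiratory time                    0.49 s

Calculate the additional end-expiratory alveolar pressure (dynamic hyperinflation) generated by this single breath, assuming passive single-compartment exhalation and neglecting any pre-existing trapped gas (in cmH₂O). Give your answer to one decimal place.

R = (PIP − Pplat)/V̇ = (35.2 − 26.2) / 0.7833 = 9.0/0.7833 = 11.49 cmH2O·s/L.
C = Vt/(Pplat − PEEP) = 380.0 / (26.2 − 13) = 380.0/13.2 = 28.788 mL/cmH2O.
τ = R × C = 11.49 × 0.02879 L/cmH2O = 0.3308 s.
Fraction remaining = e^(−Te/τ) = e^(−0.49/0.3308) = 0.2274; trapped volume = 380.0 × 0.2274 = 86.412 mL.
Additional alveolar pressure from trapping ≈ V_trapped / C = 86.412 / 28.788 = 3.002 cmH2O.

3.0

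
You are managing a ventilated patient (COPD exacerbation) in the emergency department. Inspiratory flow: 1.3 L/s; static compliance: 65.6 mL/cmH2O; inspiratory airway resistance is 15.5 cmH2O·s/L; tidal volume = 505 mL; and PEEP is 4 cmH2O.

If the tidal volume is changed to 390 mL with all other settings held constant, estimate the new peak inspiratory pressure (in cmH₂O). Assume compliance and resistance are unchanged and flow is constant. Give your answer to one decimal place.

PIP = Vt/C + R·V̇ + PEEP (constant-flow equation of motion).
Only the elastic term changes: ΔPIP = ΔVt / C = (390 − 505) / 65.6 = -1.753 cmH2O.
Original PIP = 505/65.6 + 15.5×1.3 + 4 = 31.848 cmH2O; new PIP = 31.848 + (-1.753) = 30.095 cmH2O.

30.1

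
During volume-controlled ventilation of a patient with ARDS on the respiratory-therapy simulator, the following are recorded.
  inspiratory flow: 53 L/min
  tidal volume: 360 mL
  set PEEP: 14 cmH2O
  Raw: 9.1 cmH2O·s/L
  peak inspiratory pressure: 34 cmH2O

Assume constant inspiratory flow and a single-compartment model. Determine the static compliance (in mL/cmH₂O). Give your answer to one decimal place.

Flow: 53 L/min ÷ 60 = 0.8833 L/s.
Equation of motion (constant flow): PIP = Vt/C + R·V̇ + PEEP.
Vt/C = PIP − R·V̇ − PEEP = 34 − 9.1×0.8833 − 14 = 34 − 8.038 − 14 = 11.962 cmH2O.
C = Vt / 11.962 = 360 / 11.962 = 30.095 mL/cmH2O.

30.1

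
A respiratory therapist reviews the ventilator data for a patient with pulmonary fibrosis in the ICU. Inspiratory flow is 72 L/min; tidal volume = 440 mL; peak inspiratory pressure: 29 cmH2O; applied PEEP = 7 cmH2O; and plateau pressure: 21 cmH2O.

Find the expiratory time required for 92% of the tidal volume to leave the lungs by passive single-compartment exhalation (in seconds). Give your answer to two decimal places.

Flow: 72 L/min ÷ 60 = 1.2 L/s.
R = (PIP − Pplat)/V̇ = (29 − 21) / 1.2 = 8.0/1.2 = 6.667 cmH2O·s/L.
C = Vt/(Pplat − PEEP) = 440.0 / (21 − 7) = 440.0/14.0 = 31.429 mL/cmH2O.
τ = R × C = 6.667 × 0.03143 L/cmH2O = 0.2095 s.
t = −τ·ln(1 − 0.92) = −0.2095·ln(0.08) = 0.5291 s.

0.53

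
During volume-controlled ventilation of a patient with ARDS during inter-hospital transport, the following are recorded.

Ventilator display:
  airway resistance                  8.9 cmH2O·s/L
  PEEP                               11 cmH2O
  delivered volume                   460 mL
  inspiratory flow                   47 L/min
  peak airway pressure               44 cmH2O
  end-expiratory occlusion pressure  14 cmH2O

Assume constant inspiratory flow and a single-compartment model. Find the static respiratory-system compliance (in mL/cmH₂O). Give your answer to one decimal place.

20.0

Flow: 47 L/min ÷ 60 = 0.7833 L/s.
Total PEEP = 14 cmH2O (set 11 + intrinsic 3); this is the baseline alveolar pressure.
Equation of motion (constant flow): PIP = Vt/C + R·V̇ + PEEP.
Vt/C = PIP − R·V̇ − PEEP = 44 − 8.9×0.7833 − 14 = 44 − 6.971 − 14 = 23.029 cmH2O.
C = Vt / 23.029 = 460 / 23.029 = 19.975 mL/cmH2O.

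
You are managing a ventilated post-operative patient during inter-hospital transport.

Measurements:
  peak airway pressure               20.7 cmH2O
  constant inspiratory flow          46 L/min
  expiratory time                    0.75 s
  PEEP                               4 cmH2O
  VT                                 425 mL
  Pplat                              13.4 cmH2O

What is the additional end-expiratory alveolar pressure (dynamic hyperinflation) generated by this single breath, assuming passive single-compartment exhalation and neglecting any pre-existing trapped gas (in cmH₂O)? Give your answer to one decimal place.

1.6

Flow: 46 L/min ÷ 60 = 0.7667 L/s.
R = (PIP − Pplat)/V̇ = (20.7 − 13.4) / 0.7667 = 7.3/0.7667 = 9.521 cmH2O·s/L.
C = Vt/(Pplat − PEEP) = 425.0 / (13.4 − 4) = 425.0/9.4 = 45.213 mL/cmH2O.
τ = R × C = 9.521 × 0.04521 L/cmH2O = 0.4304 s.
Fraction remaining = e^(−Te/τ) = e^(−0.75/0.4304) = 0.1751; trapped volume = 425.0 × 0.1751 = 74.418 mL.
Additional alveolar pressure from trapping ≈ V_trapped / C = 74.418 / 45.213 = 1.646 cmH2O.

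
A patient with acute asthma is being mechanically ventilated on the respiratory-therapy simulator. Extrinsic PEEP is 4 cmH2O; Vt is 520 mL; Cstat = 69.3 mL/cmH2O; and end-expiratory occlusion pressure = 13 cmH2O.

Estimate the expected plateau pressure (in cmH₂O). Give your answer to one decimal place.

20.5

End-expiratory occlusion gives total PEEP = 13 cmH2O (intrinsic PEEP = 13 − 4 = 9). Use total PEEP for the elastic gradient.
Pplat = PEEPtotal + Vt / Cstat = 13 + 520 / 69.3 = 13 + 7.504 = 20.504 cmH2O.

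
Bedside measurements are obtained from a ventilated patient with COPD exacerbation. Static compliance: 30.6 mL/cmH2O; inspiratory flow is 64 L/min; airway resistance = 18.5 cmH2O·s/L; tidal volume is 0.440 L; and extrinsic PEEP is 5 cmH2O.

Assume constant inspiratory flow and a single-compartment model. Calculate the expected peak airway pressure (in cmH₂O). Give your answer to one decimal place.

Flow: 64 L/min ÷ 60 = 1.0667 L/s.
Equation of motion (constant flow): PIP = Vt/C + R·V̇ + PEEP.
PIP = 440/30.6 + 18.5×1.0667 + 5 = 14.379 + 19.734 + 5 = 39.113 cmH2O.

39.1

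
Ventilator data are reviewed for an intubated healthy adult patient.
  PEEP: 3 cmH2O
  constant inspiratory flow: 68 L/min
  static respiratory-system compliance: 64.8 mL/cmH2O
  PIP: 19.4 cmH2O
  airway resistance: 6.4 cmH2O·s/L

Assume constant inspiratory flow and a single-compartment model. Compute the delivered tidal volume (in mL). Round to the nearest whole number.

593

Flow: 68 L/min ÷ 60 = 1.1333 L/s.
Equation of motion (constant flow): PIP = Vt/C + R·V̇ + PEEP.
Vt/C = PIP − R·V̇ − PEEP = 19.4 − 7.253 − 3 = 9.147 cmH2O.
Vt = C × 9.147 = 64.8 × 9.147 = 592.73 mL.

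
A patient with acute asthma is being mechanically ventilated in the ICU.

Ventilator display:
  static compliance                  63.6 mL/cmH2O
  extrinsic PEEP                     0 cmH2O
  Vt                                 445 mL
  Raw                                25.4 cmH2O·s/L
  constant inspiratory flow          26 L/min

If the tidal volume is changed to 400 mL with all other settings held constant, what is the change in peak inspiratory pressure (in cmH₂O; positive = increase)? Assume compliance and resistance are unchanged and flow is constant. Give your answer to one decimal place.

-0.7

PIP = Vt/C + R·V̇ + PEEP (constant-flow equation of motion).
Only the elastic term changes: ΔPIP = ΔVt / C = (400 − 445) / 63.6 = -0.7075 cmH2O.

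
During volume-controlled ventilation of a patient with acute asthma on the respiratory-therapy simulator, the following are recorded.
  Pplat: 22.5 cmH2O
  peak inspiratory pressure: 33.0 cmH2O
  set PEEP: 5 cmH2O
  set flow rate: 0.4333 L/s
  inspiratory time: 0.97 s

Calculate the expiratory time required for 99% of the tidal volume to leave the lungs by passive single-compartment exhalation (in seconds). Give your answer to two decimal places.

2.68

Vt = flow × Ti = 0.4333 L/s × 0.97 s × 1000 mL/L = 420.3 mL.
R = (PIP − Pplat)/V̇ = (33.0 − 22.5) / 0.4333 = 10.5/0.4333 = 24.233 cmH2O·s/L.
C = Vt/(Pplat − PEEP) = 420.3 / (22.5 − 5) = 420.3/17.5 = 24.017 mL/cmH2O.
τ = R × C = 24.233 × 0.02402 L/cmH2O = 0.5821 s.
t = −τ·ln(1 − 0.99) = −0.5821·ln(0.01) = 2.681 s.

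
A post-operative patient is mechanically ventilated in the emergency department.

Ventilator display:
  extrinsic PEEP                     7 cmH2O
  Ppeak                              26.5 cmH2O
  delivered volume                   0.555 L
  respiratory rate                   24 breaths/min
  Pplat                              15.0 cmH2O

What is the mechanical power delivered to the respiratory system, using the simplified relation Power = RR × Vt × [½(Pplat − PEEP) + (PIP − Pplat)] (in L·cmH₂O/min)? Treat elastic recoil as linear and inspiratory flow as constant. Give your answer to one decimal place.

206.5

Per-breath work = Vt × [½(Pplat−PEEP) + (PIP−Pplat)] = 0.555 × [0.5×8.0 + 11.5] = 0.555 × 15.5 = 8.603 L·cmH2O.
Power = 24 × 8.603 = 206.47 L·cmH2O/min.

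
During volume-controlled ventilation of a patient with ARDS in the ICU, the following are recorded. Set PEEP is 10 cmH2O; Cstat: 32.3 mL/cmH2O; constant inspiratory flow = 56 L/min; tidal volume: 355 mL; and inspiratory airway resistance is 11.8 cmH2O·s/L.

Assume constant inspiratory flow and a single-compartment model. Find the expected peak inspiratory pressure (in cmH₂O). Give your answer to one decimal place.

Flow: 56 L/min ÷ 60 = 0.9333 L/s.
Equation of motion (constant flow): PIP = Vt/C + R·V̇ + PEEP.
PIP = 355/32.3 + 11.8×0.9333 + 10 = 10.991 + 11.013 + 10 = 32.004 cmH2O.

32.0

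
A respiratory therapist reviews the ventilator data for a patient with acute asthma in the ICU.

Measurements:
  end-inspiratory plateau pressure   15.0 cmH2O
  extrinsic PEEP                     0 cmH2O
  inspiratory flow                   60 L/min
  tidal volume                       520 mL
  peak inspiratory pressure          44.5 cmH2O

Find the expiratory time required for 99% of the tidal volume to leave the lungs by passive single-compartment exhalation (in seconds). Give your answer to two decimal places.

4.71

Flow: 60 L/min ÷ 60 = 1 L/s.
R = (PIP − Pplat)/V̇ = (44.5 − 15.0) / 1 = 29.5/1 = 29.5 cmH2O·s/L.
C = Vt/(Pplat − PEEP) = 520.0 / (15.0 − 0) = 520.0/15.0 = 34.667 mL/cmH2O.
τ = R × C = 29.5 × 0.03467 L/cmH2O = 1.023 s.
t = −τ·ln(1 − 0.99) = −1.023·ln(0.01) = 4.711 s.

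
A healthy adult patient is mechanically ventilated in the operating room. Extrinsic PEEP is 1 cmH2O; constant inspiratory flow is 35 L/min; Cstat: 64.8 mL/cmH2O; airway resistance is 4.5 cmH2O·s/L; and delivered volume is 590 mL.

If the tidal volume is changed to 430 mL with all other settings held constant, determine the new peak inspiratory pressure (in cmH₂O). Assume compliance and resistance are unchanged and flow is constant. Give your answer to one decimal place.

Flow: 35 L/min ÷ 60 = 0.5833 L/s.
PIP = Vt/C + R·V̇ + PEEP (constant-flow equation of motion).
Only the elastic term changes: ΔPIP = ΔVt / C = (430 − 590) / 64.8 = -2.469 cmH2O.
Original PIP = 590/64.8 + 4.5×0.5833 + 1 = 12.73 cmH2O; new PIP = 12.73 + (-2.469) = 10.261 cmH2O.

10.3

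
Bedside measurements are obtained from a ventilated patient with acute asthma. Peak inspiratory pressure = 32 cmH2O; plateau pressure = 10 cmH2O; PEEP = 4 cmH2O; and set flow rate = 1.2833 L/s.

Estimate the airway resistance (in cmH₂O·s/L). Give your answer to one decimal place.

17.1

Raw = (PIP − Pplat) / flow = (32 − 10) / 1.2833 = 22.0 / 1.2833 = 17.143 cmH2O·s/L.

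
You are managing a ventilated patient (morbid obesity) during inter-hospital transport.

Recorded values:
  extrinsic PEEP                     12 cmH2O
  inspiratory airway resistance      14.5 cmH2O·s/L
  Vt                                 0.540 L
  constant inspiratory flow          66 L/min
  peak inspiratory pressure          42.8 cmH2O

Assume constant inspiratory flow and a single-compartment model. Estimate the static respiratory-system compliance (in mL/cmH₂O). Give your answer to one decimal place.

Flow: 66 L/min ÷ 60 = 1.1 L/s.
Equation of motion (constant flow): PIP = Vt/C + R·V̇ + PEEP.
Vt/C = PIP − R·V̇ − PEEP = 42.8 − 14.5×1.1 − 12 = 42.8 − 15.95 − 12 = 14.85 cmH2O.
C = Vt / 14.85 = 540 / 14.85 = 36.364 mL/cmH2O.

36.4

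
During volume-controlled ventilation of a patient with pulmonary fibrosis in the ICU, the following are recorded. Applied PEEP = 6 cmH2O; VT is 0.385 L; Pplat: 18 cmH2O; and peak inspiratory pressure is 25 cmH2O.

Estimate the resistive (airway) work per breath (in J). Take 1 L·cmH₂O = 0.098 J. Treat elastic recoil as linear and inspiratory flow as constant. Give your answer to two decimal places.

With constant inspiratory flow the resistive pressure is constant at PIP − Pplat = 25 − 18 = 7.0 cmH2O, so resistive work = 7.0 × 0.385 = 2.695 L·cmH2O.
× 0.098 J/(L·cmH2O) → 0.2641 J.

0.26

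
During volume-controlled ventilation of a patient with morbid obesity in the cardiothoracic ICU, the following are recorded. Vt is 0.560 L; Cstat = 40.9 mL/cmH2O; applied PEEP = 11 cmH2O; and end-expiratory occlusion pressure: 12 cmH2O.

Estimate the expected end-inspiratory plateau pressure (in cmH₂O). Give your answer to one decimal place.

End-expiratory occlusion gives total PEEP = 12 cmH2O (intrinsic PEEP = 12 − 11 = 1). Use total PEEP for the elastic gradient.
Pplat = PEEPtotal + Vt / Cstat = 12 + 560 / 40.9 = 12 + 13.692 = 25.692 cmH2O.

25.7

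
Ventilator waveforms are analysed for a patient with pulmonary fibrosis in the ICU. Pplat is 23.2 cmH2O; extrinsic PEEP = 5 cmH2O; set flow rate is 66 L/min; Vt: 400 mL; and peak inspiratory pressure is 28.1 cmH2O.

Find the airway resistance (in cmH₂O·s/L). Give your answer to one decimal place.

Flow: 66 L/min ÷ 60 = 1.1 L/s.
Raw = (PIP − Pplat) / flow = (28.1 − 23.2) / 1.1 = 4.9 / 1.1 = 4.455 cmH2O·s/L.

4.5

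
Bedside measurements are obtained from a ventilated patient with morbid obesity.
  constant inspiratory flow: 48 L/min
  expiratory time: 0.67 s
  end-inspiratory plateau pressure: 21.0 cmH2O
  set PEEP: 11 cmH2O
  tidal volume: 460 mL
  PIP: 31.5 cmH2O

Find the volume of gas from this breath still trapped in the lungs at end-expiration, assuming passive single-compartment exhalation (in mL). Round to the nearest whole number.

Flow: 48 L/min ÷ 60 = 0.8 L/s.
R = (PIP − Pplat)/V̇ = (31.5 − 21.0) / 0.8 = 10.5/0.8 = 13.125 cmH2O·s/L.
C = Vt/(Pplat − PEEP) = 460.0 / (21.0 − 11) = 460.0/10.0 = 46.0 mL/cmH2O.
τ = R × C = 13.125 × 0.046 L/cmH2O = 0.6038 s.
Fraction remaining = e^(−Te/τ) = e^(−0.67/0.6038) = 0.3297.
Trapped volume = 460.0 × 0.3297 = 151.66 mL.

152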